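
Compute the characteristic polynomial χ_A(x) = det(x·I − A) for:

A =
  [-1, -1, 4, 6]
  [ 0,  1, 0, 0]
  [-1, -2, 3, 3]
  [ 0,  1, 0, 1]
x^4 - 4*x^3 + 6*x^2 - 4*x + 1

Expanding det(x·I − A) (e.g. by cofactor expansion or by noting that A is similar to its Jordan form J, which has the same characteristic polynomial as A) gives
  χ_A(x) = x^4 - 4*x^3 + 6*x^2 - 4*x + 1
which factors as (x - 1)^4. The eigenvalues (with algebraic multiplicities) are λ = 1 with multiplicity 4.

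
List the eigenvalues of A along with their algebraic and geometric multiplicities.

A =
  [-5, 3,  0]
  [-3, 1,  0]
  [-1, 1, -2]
λ = -2: alg = 3, geom = 2

Step 1 — factor the characteristic polynomial to read off the algebraic multiplicities:
  χ_A(x) = (x + 2)^3

Step 2 — compute geometric multiplicities via the rank-nullity identity g(λ) = n − rank(A − λI):
  rank(A − (-2)·I) = 1, so dim ker(A − (-2)·I) = n − 1 = 2

Summary:
  λ = -2: algebraic multiplicity = 3, geometric multiplicity = 2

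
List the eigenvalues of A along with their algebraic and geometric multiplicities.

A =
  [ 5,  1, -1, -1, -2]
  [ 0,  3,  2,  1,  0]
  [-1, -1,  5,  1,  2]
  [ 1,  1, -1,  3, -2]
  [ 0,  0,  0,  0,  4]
λ = 4: alg = 5, geom = 3

Step 1 — factor the characteristic polynomial to read off the algebraic multiplicities:
  χ_A(x) = (x - 4)^5

Step 2 — compute geometric multiplicities via the rank-nullity identity g(λ) = n − rank(A − λI):
  rank(A − (4)·I) = 2, so dim ker(A − (4)·I) = n − 2 = 3

Summary:
  λ = 4: algebraic multiplicity = 5, geometric multiplicity = 3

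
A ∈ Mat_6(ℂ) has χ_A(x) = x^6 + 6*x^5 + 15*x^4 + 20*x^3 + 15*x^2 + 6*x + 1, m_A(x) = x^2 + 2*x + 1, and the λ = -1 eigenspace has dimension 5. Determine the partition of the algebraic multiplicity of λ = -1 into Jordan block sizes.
Block sizes for λ = -1: [2, 1, 1, 1, 1]

Step 1 — from the characteristic polynomial, algebraic multiplicity of λ = -1 is 6. From dim ker(A − (-1)·I) = 5, there are exactly 5 Jordan blocks for λ = -1.
Step 2 — from the minimal polynomial, the factor (x + 1)^2 tells us the largest block for λ = -1 has size 2.
Step 3 — with total size 6, 5 blocks, and largest block 2, the block sizes (in nonincreasing order) are [2, 1, 1, 1, 1].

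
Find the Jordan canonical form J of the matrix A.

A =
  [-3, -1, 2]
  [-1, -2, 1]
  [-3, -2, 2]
J_3(-1)

The characteristic polynomial is
  det(x·I − A) = x^3 + 3*x^2 + 3*x + 1 = (x + 1)^3

Eigenvalues and multiplicities (the geometric multiplicity of λ is n − rank(A − λI), which equals the number of Jordan blocks for λ):
  λ = -1: algebraic multiplicity = 3, geometric multiplicity = 1

Determining the block sizes for each eigenvalue:
  λ = -1: one block (gm = 1), so the single block has size am = 3 → block sizes [3]

Assembling the blocks gives a Jordan form
J =
  [-1,  1,  0]
  [ 0, -1,  1]
  [ 0,  0, -1]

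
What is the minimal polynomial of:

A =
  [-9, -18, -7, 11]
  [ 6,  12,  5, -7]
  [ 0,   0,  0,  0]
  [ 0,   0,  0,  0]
x^3 - 3*x^2

The characteristic polynomial is χ_A(x) = x^3*(x - 3), so the eigenvalues are known. The minimal polynomial is
  m_A(x) = Π_λ (x − λ)^{k_λ}
where k_λ is the size of the *largest* Jordan block for λ (equivalently, the smallest k with (A − λI)^k v = 0 for every generalised eigenvector v of λ).

  λ = 0: largest Jordan block has size 2, contributing (x − 0)^2
  λ = 3: largest Jordan block has size 1, contributing (x − 3)

So m_A(x) = x^2*(x - 3) = x^3 - 3*x^2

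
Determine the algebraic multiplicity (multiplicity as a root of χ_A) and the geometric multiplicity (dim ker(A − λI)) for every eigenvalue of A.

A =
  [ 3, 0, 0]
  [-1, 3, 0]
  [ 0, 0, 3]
λ = 3: alg = 3, geom = 2

Step 1 — factor the characteristic polynomial to read off the algebraic multiplicities:
  χ_A(x) = (x - 3)^3

Step 2 — compute geometric multiplicities via the rank-nullity identity g(λ) = n − rank(A − λI):
  rank(A − (3)·I) = 1, so dim ker(A − (3)·I) = n − 1 = 2

Summary:
  λ = 3: algebraic multiplicity = 3, geometric multiplicity = 2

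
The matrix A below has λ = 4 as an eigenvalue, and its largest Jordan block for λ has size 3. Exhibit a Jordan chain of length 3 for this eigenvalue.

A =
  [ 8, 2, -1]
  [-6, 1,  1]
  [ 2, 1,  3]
A Jordan chain for λ = 4 of length 3:
v_1 = (2, -4, 0)ᵀ
v_2 = (4, -6, 2)ᵀ
v_3 = (1, 0, 0)ᵀ

Let N = A − (4)·I. We want v_3 with N^3 v_3 = 0 but N^2 v_3 ≠ 0; then v_{j-1} := N · v_j for j = 3, …, 2.

Pick v_3 = (1, 0, 0)ᵀ.
Then v_2 = N · v_3 = (4, -6, 2)ᵀ.
Then v_1 = N · v_2 = (2, -4, 0)ᵀ.

Sanity check: (A − (4)·I) v_1 = (0, 0, 0)ᵀ = 0. ✓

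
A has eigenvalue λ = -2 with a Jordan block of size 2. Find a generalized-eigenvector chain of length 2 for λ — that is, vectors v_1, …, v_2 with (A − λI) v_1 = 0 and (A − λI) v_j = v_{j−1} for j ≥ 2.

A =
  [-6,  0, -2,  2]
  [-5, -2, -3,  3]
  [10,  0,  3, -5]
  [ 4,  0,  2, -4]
A Jordan chain for λ = -2 of length 2:
v_1 = (0, 1, 0, 0)ᵀ
v_2 = (1, 0, -2, 0)ᵀ

Let N = A − (-2)·I. We want v_2 with N^2 v_2 = 0 but N^1 v_2 ≠ 0; then v_{j-1} := N · v_j for j = 2, …, 2.

Pick v_2 = (1, 0, -2, 0)ᵀ.
Then v_1 = N · v_2 = (0, 1, 0, 0)ᵀ.

Sanity check: (A − (-2)·I) v_1 = (0, 0, 0, 0)ᵀ = 0. ✓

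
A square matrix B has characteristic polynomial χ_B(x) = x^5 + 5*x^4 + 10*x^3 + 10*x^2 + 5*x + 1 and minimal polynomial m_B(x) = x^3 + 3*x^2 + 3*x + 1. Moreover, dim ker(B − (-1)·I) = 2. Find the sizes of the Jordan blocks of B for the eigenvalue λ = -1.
Block sizes for λ = -1: [3, 2]

Step 1 — from the characteristic polynomial, algebraic multiplicity of λ = -1 is 5. From dim ker(B − (-1)·I) = 2, there are exactly 2 Jordan blocks for λ = -1.
Step 2 — from the minimal polynomial, the factor (x + 1)^3 tells us the largest block for λ = -1 has size 3.
Step 3 — with total size 5, 2 blocks, and largest block 3, the block sizes (in nonincreasing order) are [3, 2].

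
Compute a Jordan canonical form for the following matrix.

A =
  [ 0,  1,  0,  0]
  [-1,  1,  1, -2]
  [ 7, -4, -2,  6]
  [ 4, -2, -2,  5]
J_3(1) ⊕ J_1(1)

The characteristic polynomial is
  det(x·I − A) = x^4 - 4*x^3 + 6*x^2 - 4*x + 1 = (x - 1)^4

Eigenvalues and multiplicities (the geometric multiplicity of λ is n − rank(A − λI), which equals the number of Jordan blocks for λ):
  λ = 1: algebraic multiplicity = 4, geometric multiplicity = 2

Determining the block sizes for each eigenvalue:
  λ = 1: with am = 4 and gm = 2, the partition is not yet determined (e.g. several partitions of 4 into 2 parts exist). Let N = A − (1)·I. Computing rank(N^1) = 2, rank(N^2) = 1, rank(N^3) = 0; the number of blocks of size ≥ j is rank(N^{j−1}) − rank(N^j), giving [2, 1, 1]. So we have 1 block(s) of size 3, 1 block(s) of size 1 → block sizes [3, 1]

Assembling the blocks gives a Jordan form
J =
  [1, 1, 0, 0]
  [0, 1, 1, 0]
  [0, 0, 1, 0]
  [0, 0, 0, 1]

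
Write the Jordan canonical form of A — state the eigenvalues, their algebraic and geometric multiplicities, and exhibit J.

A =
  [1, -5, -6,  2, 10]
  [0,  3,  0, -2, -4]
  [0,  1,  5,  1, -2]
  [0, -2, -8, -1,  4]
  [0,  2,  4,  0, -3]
J_2(1) ⊕ J_2(1) ⊕ J_1(1)

The characteristic polynomial is
  det(x·I − A) = x^5 - 5*x^4 + 10*x^3 - 10*x^2 + 5*x - 1 = (x - 1)^5

Eigenvalues and multiplicities (the geometric multiplicity of λ is n − rank(A − λI), which equals the number of Jordan blocks for λ):
  λ = 1: algebraic multiplicity = 5, geometric multiplicity = 3

Determining the block sizes for each eigenvalue:
  λ = 1: with am = 5 and gm = 3, the partition is not yet determined (e.g. several partitions of 5 into 3 parts exist). Let N = A − (1)·I. Computing rank(N^1) = 2, rank(N^2) = 0; the number of blocks of size ≥ j is rank(N^{j−1}) − rank(N^j), giving [3, 2]. So we have 2 block(s) of size 2, 1 block(s) of size 1 → block sizes [2, 2, 1]

Assembling the blocks gives a Jordan form
J =
  [1, 1, 0, 0, 0]
  [0, 1, 0, 0, 0]
  [0, 0, 1, 1, 0]
  [0, 0, 0, 1, 0]
  [0, 0, 0, 0, 1]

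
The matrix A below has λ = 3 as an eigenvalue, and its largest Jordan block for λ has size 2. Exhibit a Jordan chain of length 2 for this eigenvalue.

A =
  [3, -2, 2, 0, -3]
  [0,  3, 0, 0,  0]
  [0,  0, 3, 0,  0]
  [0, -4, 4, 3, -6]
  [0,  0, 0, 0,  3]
A Jordan chain for λ = 3 of length 2:
v_1 = (-2, 0, 0, -4, 0)ᵀ
v_2 = (0, 1, 0, 0, 0)ᵀ

Let N = A − (3)·I. We want v_2 with N^2 v_2 = 0 but N^1 v_2 ≠ 0; then v_{j-1} := N · v_j for j = 2, …, 2.

Pick v_2 = (0, 1, 0, 0, 0)ᵀ.
Then v_1 = N · v_2 = (-2, 0, 0, -4, 0)ᵀ.

Sanity check: (A − (3)·I) v_1 = (0, 0, 0, 0, 0)ᵀ = 0. ✓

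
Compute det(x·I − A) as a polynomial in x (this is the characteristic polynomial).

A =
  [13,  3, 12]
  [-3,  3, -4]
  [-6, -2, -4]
x^3 - 12*x^2 + 48*x - 64

Expanding det(x·I − A) (e.g. by cofactor expansion or by noting that A is similar to its Jordan form J, which has the same characteristic polynomial as A) gives
  χ_A(x) = x^3 - 12*x^2 + 48*x - 64
which factors as (x - 4)^3. The eigenvalues (with algebraic multiplicities) are λ = 4 with multiplicity 3.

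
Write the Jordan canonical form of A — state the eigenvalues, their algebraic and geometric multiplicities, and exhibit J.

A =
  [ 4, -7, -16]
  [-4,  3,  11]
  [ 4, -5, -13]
J_3(-2)

The characteristic polynomial is
  det(x·I − A) = x^3 + 6*x^2 + 12*x + 8 = (x + 2)^3

Eigenvalues and multiplicities (the geometric multiplicity of λ is n − rank(A − λI), which equals the number of Jordan blocks for λ):
  λ = -2: algebraic multiplicity = 3, geometric multiplicity = 1

Determining the block sizes for each eigenvalue:
  λ = -2: one block (gm = 1), so the single block has size am = 3 → block sizes [3]

Assembling the blocks gives a Jordan form
J =
  [-2,  1,  0]
  [ 0, -2,  1]
  [ 0,  0, -2]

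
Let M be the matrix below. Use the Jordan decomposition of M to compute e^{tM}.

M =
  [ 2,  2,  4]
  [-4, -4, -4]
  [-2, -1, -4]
e^{tM} =
  [4*t*exp(-2*t) + exp(-2*t), 2*t*exp(-2*t), 4*t*exp(-2*t)]
  [-4*t*exp(-2*t), -2*t*exp(-2*t) + exp(-2*t), -4*t*exp(-2*t)]
  [-2*t*exp(-2*t), -t*exp(-2*t), -2*t*exp(-2*t) + exp(-2*t)]

Strategy: write M = P · J · P⁻¹ where J is a Jordan canonical form, so e^{tM} = P · e^{tJ} · P⁻¹, and e^{tJ} can be computed block-by-block.

M has Jordan form
J =
  [-2,  1,  0]
  [ 0, -2,  0]
  [ 0,  0, -2]
(up to reordering of blocks).

Per-block formulas:
  For a 2×2 Jordan block J_2(-2): exp(t · J_2(-2)) = e^(-2t)·(I + t·N), where N is the 2×2 nilpotent shift.
  For a 1×1 block at λ = -2: exp(t · [-2]) = [e^(-2t)].

After assembling e^{tJ} and conjugating by P, we get:

e^{tM} =
  [4*t*exp(-2*t) + exp(-2*t), 2*t*exp(-2*t), 4*t*exp(-2*t)]
  [-4*t*exp(-2*t), -2*t*exp(-2*t) + exp(-2*t), -4*t*exp(-2*t)]
  [-2*t*exp(-2*t), -t*exp(-2*t), -2*t*exp(-2*t) + exp(-2*t)]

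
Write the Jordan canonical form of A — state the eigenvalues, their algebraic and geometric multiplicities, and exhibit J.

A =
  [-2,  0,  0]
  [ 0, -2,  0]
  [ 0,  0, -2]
J_1(-2) ⊕ J_1(-2) ⊕ J_1(-2)

The characteristic polynomial is
  det(x·I − A) = x^3 + 6*x^2 + 12*x + 8 = (x + 2)^3

Eigenvalues and multiplicities (the geometric multiplicity of λ is n − rank(A − λI), which equals the number of Jordan blocks for λ):
  λ = -2: algebraic multiplicity = 3, geometric multiplicity = 3

Determining the block sizes for each eigenvalue:
  λ = -2: gm = am = 3, so every block has size 1 → block sizes [1, 1, 1]

Assembling the blocks gives a Jordan form
J =
  [-2,  0,  0]
  [ 0, -2,  0]
  [ 0,  0, -2]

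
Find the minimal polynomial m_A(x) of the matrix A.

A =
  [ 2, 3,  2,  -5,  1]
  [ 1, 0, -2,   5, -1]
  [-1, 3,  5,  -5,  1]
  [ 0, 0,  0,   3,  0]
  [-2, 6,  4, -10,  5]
x^2 - 6*x + 9

The characteristic polynomial is χ_A(x) = (x - 3)^5, so the eigenvalues are known. The minimal polynomial is
  m_A(x) = Π_λ (x − λ)^{k_λ}
where k_λ is the size of the *largest* Jordan block for λ (equivalently, the smallest k with (A − λI)^k v = 0 for every generalised eigenvector v of λ).

  λ = 3: largest Jordan block has size 2, contributing (x − 3)^2

So m_A(x) = (x - 3)^2 = x^2 - 6*x + 9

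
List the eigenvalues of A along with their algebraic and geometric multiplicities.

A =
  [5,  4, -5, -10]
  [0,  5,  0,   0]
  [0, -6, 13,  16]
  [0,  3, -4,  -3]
λ = 5: alg = 4, geom = 2

Step 1 — factor the characteristic polynomial to read off the algebraic multiplicities:
  χ_A(x) = (x - 5)^4

Step 2 — compute geometric multiplicities via the rank-nullity identity g(λ) = n − rank(A − λI):
  rank(A − (5)·I) = 2, so dim ker(A − (5)·I) = n − 2 = 2

Summary:
  λ = 5: algebraic multiplicity = 4, geometric multiplicity = 2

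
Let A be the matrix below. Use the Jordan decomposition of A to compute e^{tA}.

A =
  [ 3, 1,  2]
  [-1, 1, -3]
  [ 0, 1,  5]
e^{tA} =
  [-t^2*exp(3*t)/2 + exp(3*t), t*exp(3*t), t^2*exp(3*t)/2 + 2*t*exp(3*t)]
  [t^2*exp(3*t) - t*exp(3*t), -2*t*exp(3*t) + exp(3*t), -t^2*exp(3*t) - 3*t*exp(3*t)]
  [-t^2*exp(3*t)/2, t*exp(3*t), t^2*exp(3*t)/2 + 2*t*exp(3*t) + exp(3*t)]

Strategy: write A = P · J · P⁻¹ where J is a Jordan canonical form, so e^{tA} = P · e^{tJ} · P⁻¹, and e^{tJ} can be computed block-by-block.

A has Jordan form
J =
  [3, 1, 0]
  [0, 3, 1]
  [0, 0, 3]
(up to reordering of blocks).

Per-block formulas:
  For a 3×3 Jordan block J_3(3): exp(t · J_3(3)) = e^(3t)·(I + t·N + (t^2/2)·N^2), where N is the 3×3 nilpotent shift.

After assembling e^{tJ} and conjugating by P, we get:

e^{tA} =
  [-t^2*exp(3*t)/2 + exp(3*t), t*exp(3*t), t^2*exp(3*t)/2 + 2*t*exp(3*t)]
  [t^2*exp(3*t) - t*exp(3*t), -2*t*exp(3*t) + exp(3*t), -t^2*exp(3*t) - 3*t*exp(3*t)]
  [-t^2*exp(3*t)/2, t*exp(3*t), t^2*exp(3*t)/2 + 2*t*exp(3*t) + exp(3*t)]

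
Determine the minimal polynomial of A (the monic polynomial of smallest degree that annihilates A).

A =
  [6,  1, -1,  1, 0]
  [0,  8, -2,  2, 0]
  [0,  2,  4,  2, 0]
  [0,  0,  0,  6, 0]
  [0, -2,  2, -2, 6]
x^2 - 12*x + 36

The characteristic polynomial is χ_A(x) = (x - 6)^5, so the eigenvalues are known. The minimal polynomial is
  m_A(x) = Π_λ (x − λ)^{k_λ}
where k_λ is the size of the *largest* Jordan block for λ (equivalently, the smallest k with (A − λI)^k v = 0 for every generalised eigenvector v of λ).

  λ = 6: largest Jordan block has size 2, contributing (x − 6)^2

So m_A(x) = (x - 6)^2 = x^2 - 12*x + 36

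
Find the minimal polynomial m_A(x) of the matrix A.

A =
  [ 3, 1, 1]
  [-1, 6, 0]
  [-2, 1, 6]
x^3 - 15*x^2 + 75*x - 125

The characteristic polynomial is χ_A(x) = (x - 5)^3, so the eigenvalues are known. The minimal polynomial is
  m_A(x) = Π_λ (x − λ)^{k_λ}
where k_λ is the size of the *largest* Jordan block for λ (equivalently, the smallest k with (A − λI)^k v = 0 for every generalised eigenvector v of λ).

  λ = 5: largest Jordan block has size 3, contributing (x − 5)^3

So m_A(x) = (x - 5)^3 = x^3 - 15*x^2 + 75*x - 125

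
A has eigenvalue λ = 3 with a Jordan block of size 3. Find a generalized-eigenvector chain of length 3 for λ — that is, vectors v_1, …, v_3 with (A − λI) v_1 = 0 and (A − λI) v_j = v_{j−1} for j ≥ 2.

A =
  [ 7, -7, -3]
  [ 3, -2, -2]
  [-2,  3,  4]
A Jordan chain for λ = 3 of length 3:
v_1 = (1, 1, -1)ᵀ
v_2 = (4, 3, -2)ᵀ
v_3 = (1, 0, 0)ᵀ

Let N = A − (3)·I. We want v_3 with N^3 v_3 = 0 but N^2 v_3 ≠ 0; then v_{j-1} := N · v_j for j = 3, …, 2.

Pick v_3 = (1, 0, 0)ᵀ.
Then v_2 = N · v_3 = (4, 3, -2)ᵀ.
Then v_1 = N · v_2 = (1, 1, -1)ᵀ.

Sanity check: (A − (3)·I) v_1 = (0, 0, 0)ᵀ = 0. ✓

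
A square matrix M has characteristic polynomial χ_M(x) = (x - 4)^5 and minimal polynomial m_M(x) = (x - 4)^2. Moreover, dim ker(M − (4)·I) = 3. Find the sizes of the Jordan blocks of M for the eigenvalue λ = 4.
Block sizes for λ = 4: [2, 2, 1]

Step 1 — from the characteristic polynomial, algebraic multiplicity of λ = 4 is 5. From dim ker(M − (4)·I) = 3, there are exactly 3 Jordan blocks for λ = 4.
Step 2 — from the minimal polynomial, the factor (x − 4)^2 tells us the largest block for λ = 4 has size 2.
Step 3 — with total size 5, 3 blocks, and largest block 2, the block sizes (in nonincreasing order) are [2, 2, 1].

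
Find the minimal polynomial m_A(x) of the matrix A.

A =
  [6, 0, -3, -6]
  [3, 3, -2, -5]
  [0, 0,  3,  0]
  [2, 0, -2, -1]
x^3 - 8*x^2 + 21*x - 18

The characteristic polynomial is χ_A(x) = (x - 3)^3*(x - 2), so the eigenvalues are known. The minimal polynomial is
  m_A(x) = Π_λ (x − λ)^{k_λ}
where k_λ is the size of the *largest* Jordan block for λ (equivalently, the smallest k with (A − λI)^k v = 0 for every generalised eigenvector v of λ).

  λ = 2: largest Jordan block has size 1, contributing (x − 2)
  λ = 3: largest Jordan block has size 2, contributing (x − 3)^2

So m_A(x) = (x - 3)^2*(x - 2) = x^3 - 8*x^2 + 21*x - 18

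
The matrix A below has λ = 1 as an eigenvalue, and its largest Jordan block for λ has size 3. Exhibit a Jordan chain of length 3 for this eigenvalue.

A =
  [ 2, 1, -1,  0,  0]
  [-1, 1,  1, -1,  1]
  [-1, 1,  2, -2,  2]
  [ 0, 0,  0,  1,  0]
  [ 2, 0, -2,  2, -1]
A Jordan chain for λ = 1 of length 3:
v_1 = (1, 0, 1, 0, 0)ᵀ
v_2 = (1, -1, -1, 0, 2)ᵀ
v_3 = (1, 0, 0, 0, 0)ᵀ

Let N = A − (1)·I. We want v_3 with N^3 v_3 = 0 but N^2 v_3 ≠ 0; then v_{j-1} := N · v_j for j = 3, …, 2.

Pick v_3 = (1, 0, 0, 0, 0)ᵀ.
Then v_2 = N · v_3 = (1, -1, -1, 0, 2)ᵀ.
Then v_1 = N · v_2 = (1, 0, 1, 0, 0)ᵀ.

Sanity check: (A − (1)·I) v_1 = (0, 0, 0, 0, 0)ᵀ = 0. ✓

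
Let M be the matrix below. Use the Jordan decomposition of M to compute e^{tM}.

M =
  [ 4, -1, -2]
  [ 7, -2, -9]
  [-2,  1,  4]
e^{tM} =
  [t^2*exp(2*t)/2 + 2*t*exp(2*t) + exp(2*t), -t*exp(2*t), t^2*exp(2*t)/2 - 2*t*exp(2*t)]
  [2*t^2*exp(2*t) + 7*t*exp(2*t), -4*t*exp(2*t) + exp(2*t), 2*t^2*exp(2*t) - 9*t*exp(2*t)]
  [-t^2*exp(2*t)/2 - 2*t*exp(2*t), t*exp(2*t), -t^2*exp(2*t)/2 + 2*t*exp(2*t) + exp(2*t)]

Strategy: write M = P · J · P⁻¹ where J is a Jordan canonical form, so e^{tM} = P · e^{tJ} · P⁻¹, and e^{tJ} can be computed block-by-block.

M has Jordan form
J =
  [2, 1, 0]
  [0, 2, 1]
  [0, 0, 2]
(up to reordering of blocks).

Per-block formulas:
  For a 3×3 Jordan block J_3(2): exp(t · J_3(2)) = e^(2t)·(I + t·N + (t^2/2)·N^2), where N is the 3×3 nilpotent shift.

After assembling e^{tJ} and conjugating by P, we get:

e^{tM} =
  [t^2*exp(2*t)/2 + 2*t*exp(2*t) + exp(2*t), -t*exp(2*t), t^2*exp(2*t)/2 - 2*t*exp(2*t)]
  [2*t^2*exp(2*t) + 7*t*exp(2*t), -4*t*exp(2*t) + exp(2*t), 2*t^2*exp(2*t) - 9*t*exp(2*t)]
  [-t^2*exp(2*t)/2 - 2*t*exp(2*t), t*exp(2*t), -t^2*exp(2*t)/2 + 2*t*exp(2*t) + exp(2*t)]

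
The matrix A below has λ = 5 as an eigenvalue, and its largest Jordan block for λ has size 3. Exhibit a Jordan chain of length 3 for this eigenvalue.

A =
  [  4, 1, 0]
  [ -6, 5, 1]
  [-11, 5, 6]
A Jordan chain for λ = 5 of length 3:
v_1 = (-5, -5, -30)ᵀ
v_2 = (-1, -6, -11)ᵀ
v_3 = (1, 0, 0)ᵀ

Let N = A − (5)·I. We want v_3 with N^3 v_3 = 0 but N^2 v_3 ≠ 0; then v_{j-1} := N · v_j for j = 3, …, 2.

Pick v_3 = (1, 0, 0)ᵀ.
Then v_2 = N · v_3 = (-1, -6, -11)ᵀ.
Then v_1 = N · v_2 = (-5, -5, -30)ᵀ.

Sanity check: (A − (5)·I) v_1 = (0, 0, 0)ᵀ = 0. ✓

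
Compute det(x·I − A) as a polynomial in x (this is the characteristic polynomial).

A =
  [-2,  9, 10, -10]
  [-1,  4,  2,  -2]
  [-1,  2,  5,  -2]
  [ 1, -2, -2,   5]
x^4 - 12*x^3 + 54*x^2 - 108*x + 81

Expanding det(x·I − A) (e.g. by cofactor expansion or by noting that A is similar to its Jordan form J, which has the same characteristic polynomial as A) gives
  χ_A(x) = x^4 - 12*x^3 + 54*x^2 - 108*x + 81
which factors as (x - 3)^4. The eigenvalues (with algebraic multiplicities) are λ = 3 with multiplicity 4.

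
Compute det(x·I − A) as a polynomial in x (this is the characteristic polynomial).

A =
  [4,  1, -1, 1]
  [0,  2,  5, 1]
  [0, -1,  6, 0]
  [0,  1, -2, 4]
x^4 - 16*x^3 + 96*x^2 - 256*x + 256

Expanding det(x·I − A) (e.g. by cofactor expansion or by noting that A is similar to its Jordan form J, which has the same characteristic polynomial as A) gives
  χ_A(x) = x^4 - 16*x^3 + 96*x^2 - 256*x + 256
which factors as (x - 4)^4. The eigenvalues (with algebraic multiplicities) are λ = 4 with multiplicity 4.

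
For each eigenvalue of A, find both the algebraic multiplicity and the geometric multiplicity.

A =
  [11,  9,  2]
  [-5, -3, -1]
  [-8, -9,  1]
λ = 3: alg = 3, geom = 1

Step 1 — factor the characteristic polynomial to read off the algebraic multiplicities:
  χ_A(x) = (x - 3)^3

Step 2 — compute geometric multiplicities via the rank-nullity identity g(λ) = n − rank(A − λI):
  rank(A − (3)·I) = 2, so dim ker(A − (3)·I) = n − 2 = 1

Summary:
  λ = 3: algebraic multiplicity = 3, geometric multiplicity = 1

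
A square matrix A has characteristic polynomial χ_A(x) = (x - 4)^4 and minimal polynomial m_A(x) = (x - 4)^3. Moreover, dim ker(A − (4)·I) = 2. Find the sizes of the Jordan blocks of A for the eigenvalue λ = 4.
Block sizes for λ = 4: [3, 1]

Step 1 — from the characteristic polynomial, algebraic multiplicity of λ = 4 is 4. From dim ker(A − (4)·I) = 2, there are exactly 2 Jordan blocks for λ = 4.
Step 2 — from the minimal polynomial, the factor (x − 4)^3 tells us the largest block for λ = 4 has size 3.
Step 3 — with total size 4, 2 blocks, and largest block 3, the block sizes (in nonincreasing order) are [3, 1].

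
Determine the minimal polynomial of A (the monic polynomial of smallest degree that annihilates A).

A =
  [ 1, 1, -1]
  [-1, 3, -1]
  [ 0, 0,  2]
x^2 - 4*x + 4

The characteristic polynomial is χ_A(x) = (x - 2)^3, so the eigenvalues are known. The minimal polynomial is
  m_A(x) = Π_λ (x − λ)^{k_λ}
where k_λ is the size of the *largest* Jordan block for λ (equivalently, the smallest k with (A − λI)^k v = 0 for every generalised eigenvector v of λ).

  λ = 2: largest Jordan block has size 2, contributing (x − 2)^2

So m_A(x) = (x - 2)^2 = x^2 - 4*x + 4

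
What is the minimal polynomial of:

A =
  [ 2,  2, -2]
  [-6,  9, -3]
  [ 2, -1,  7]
x^2 - 12*x + 36

The characteristic polynomial is χ_A(x) = (x - 6)^3, so the eigenvalues are known. The minimal polynomial is
  m_A(x) = Π_λ (x − λ)^{k_λ}
where k_λ is the size of the *largest* Jordan block for λ (equivalently, the smallest k with (A − λI)^k v = 0 for every generalised eigenvector v of λ).

  λ = 6: largest Jordan block has size 2, contributing (x − 6)^2

So m_A(x) = (x - 6)^2 = x^2 - 12*x + 36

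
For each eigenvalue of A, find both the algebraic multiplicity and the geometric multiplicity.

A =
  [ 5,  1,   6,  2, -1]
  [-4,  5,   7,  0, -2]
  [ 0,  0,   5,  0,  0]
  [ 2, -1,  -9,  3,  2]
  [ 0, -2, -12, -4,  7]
λ = 5: alg = 5, geom = 2

Step 1 — factor the characteristic polynomial to read off the algebraic multiplicities:
  χ_A(x) = (x - 5)^5

Step 2 — compute geometric multiplicities via the rank-nullity identity g(λ) = n − rank(A − λI):
  rank(A − (5)·I) = 3, so dim ker(A − (5)·I) = n − 3 = 2

Summary:
  λ = 5: algebraic multiplicity = 5, geometric multiplicity = 2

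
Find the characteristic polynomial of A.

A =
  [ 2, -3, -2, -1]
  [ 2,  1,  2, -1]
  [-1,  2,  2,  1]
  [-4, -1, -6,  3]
x^4 - 8*x^3 + 24*x^2 - 32*x + 16

Expanding det(x·I − A) (e.g. by cofactor expansion or by noting that A is similar to its Jordan form J, which has the same characteristic polynomial as A) gives
  χ_A(x) = x^4 - 8*x^3 + 24*x^2 - 32*x + 16
which factors as (x - 2)^4. The eigenvalues (with algebraic multiplicities) are λ = 2 with multiplicity 4.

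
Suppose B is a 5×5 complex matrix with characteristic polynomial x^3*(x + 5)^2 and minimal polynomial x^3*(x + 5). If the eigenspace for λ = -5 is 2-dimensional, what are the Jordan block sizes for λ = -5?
Block sizes for λ = -5: [1, 1]

Step 1 — from the characteristic polynomial, algebraic multiplicity of λ = -5 is 2. From dim ker(B − (-5)·I) = 2, there are exactly 2 Jordan blocks for λ = -5.
Step 2 — from the minimal polynomial, the factor (x + 5) tells us the largest block for λ = -5 has size 1.
Step 3 — with total size 2, 2 blocks, and largest block 1, the block sizes (in nonincreasing order) are [1, 1].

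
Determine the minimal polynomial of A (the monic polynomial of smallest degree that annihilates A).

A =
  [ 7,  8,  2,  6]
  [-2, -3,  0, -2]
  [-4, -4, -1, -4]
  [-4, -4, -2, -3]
x^2 - 1

The characteristic polynomial is χ_A(x) = (x - 1)^2*(x + 1)^2, so the eigenvalues are known. The minimal polynomial is
  m_A(x) = Π_λ (x − λ)^{k_λ}
where k_λ is the size of the *largest* Jordan block for λ (equivalently, the smallest k with (A − λI)^k v = 0 for every generalised eigenvector v of λ).

  λ = -1: largest Jordan block has size 1, contributing (x + 1)
  λ = 1: largest Jordan block has size 1, contributing (x − 1)

So m_A(x) = (x - 1)*(x + 1) = x^2 - 1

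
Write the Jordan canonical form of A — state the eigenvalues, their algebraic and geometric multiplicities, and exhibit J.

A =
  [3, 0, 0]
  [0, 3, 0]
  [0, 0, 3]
J_1(3) ⊕ J_1(3) ⊕ J_1(3)

The characteristic polynomial is
  det(x·I − A) = x^3 - 9*x^2 + 27*x - 27 = (x - 3)^3

Eigenvalues and multiplicities (the geometric multiplicity of λ is n − rank(A − λI), which equals the number of Jordan blocks for λ):
  λ = 3: algebraic multiplicity = 3, geometric multiplicity = 3

Determining the block sizes for each eigenvalue:
  λ = 3: gm = am = 3, so every block has size 1 → block sizes [1, 1, 1]

Assembling the blocks gives a Jordan form
J =
  [3, 0, 0]
  [0, 3, 0]
  [0, 0, 3]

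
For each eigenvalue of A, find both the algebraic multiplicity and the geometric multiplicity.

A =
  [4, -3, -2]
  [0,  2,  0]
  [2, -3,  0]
λ = 2: alg = 3, geom = 2

Step 1 — factor the characteristic polynomial to read off the algebraic multiplicities:
  χ_A(x) = (x - 2)^3

Step 2 — compute geometric multiplicities via the rank-nullity identity g(λ) = n − rank(A − λI):
  rank(A − (2)·I) = 1, so dim ker(A − (2)·I) = n − 1 = 2

Summary:
  λ = 2: algebraic multiplicity = 3, geometric multiplicity = 2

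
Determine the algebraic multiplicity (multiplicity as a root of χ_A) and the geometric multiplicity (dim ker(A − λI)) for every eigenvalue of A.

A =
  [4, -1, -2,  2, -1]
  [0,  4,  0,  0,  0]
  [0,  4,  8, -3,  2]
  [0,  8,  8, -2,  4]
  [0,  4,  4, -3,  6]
λ = 4: alg = 5, geom = 3

Step 1 — factor the characteristic polynomial to read off the algebraic multiplicities:
  χ_A(x) = (x - 4)^5

Step 2 — compute geometric multiplicities via the rank-nullity identity g(λ) = n − rank(A − λI):
  rank(A − (4)·I) = 2, so dim ker(A − (4)·I) = n − 2 = 3

Summary:
  λ = 4: algebraic multiplicity = 5, geometric multiplicity = 3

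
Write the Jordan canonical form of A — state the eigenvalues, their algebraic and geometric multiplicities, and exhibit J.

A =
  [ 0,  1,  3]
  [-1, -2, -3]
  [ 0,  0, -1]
J_2(-1) ⊕ J_1(-1)

The characteristic polynomial is
  det(x·I − A) = x^3 + 3*x^2 + 3*x + 1 = (x + 1)^3

Eigenvalues and multiplicities (the geometric multiplicity of λ is n − rank(A − λI), which equals the number of Jordan blocks for λ):
  λ = -1: algebraic multiplicity = 3, geometric multiplicity = 2

Determining the block sizes for each eigenvalue:
  λ = -1: 2 blocks summing to 3 forces exactly one block of size 2 and the rest size 1 → block sizes [2, 1]

Assembling the blocks gives a Jordan form
J =
  [-1,  1,  0]
  [ 0, -1,  0]
  [ 0,  0, -1]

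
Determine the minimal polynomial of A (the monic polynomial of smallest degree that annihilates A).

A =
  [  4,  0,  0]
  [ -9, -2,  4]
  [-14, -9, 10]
x^3 - 12*x^2 + 48*x - 64

The characteristic polynomial is χ_A(x) = (x - 4)^3, so the eigenvalues are known. The minimal polynomial is
  m_A(x) = Π_λ (x − λ)^{k_λ}
where k_λ is the size of the *largest* Jordan block for λ (equivalently, the smallest k with (A − λI)^k v = 0 for every generalised eigenvector v of λ).

  λ = 4: largest Jordan block has size 3, contributing (x − 4)^3

So m_A(x) = (x - 4)^3 = x^3 - 12*x^2 + 48*x - 64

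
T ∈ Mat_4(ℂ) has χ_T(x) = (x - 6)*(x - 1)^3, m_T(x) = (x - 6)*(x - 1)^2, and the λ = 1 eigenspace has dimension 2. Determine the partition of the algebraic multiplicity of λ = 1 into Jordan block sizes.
Block sizes for λ = 1: [2, 1]

Step 1 — from the characteristic polynomial, algebraic multiplicity of λ = 1 is 3. From dim ker(T − (1)·I) = 2, there are exactly 2 Jordan blocks for λ = 1.
Step 2 — from the minimal polynomial, the factor (x − 1)^2 tells us the largest block for λ = 1 has size 2.
Step 3 — with total size 3, 2 blocks, and largest block 2, the block sizes (in nonincreasing order) are [2, 1].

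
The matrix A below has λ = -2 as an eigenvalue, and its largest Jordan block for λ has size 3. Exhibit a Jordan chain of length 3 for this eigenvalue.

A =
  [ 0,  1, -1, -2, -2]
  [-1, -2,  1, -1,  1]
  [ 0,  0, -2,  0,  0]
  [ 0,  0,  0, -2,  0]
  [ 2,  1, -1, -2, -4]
A Jordan chain for λ = -2 of length 3:
v_1 = (-1, 0, 0, 0, -1)ᵀ
v_2 = (2, -1, 0, 0, 2)ᵀ
v_3 = (1, 0, 0, 0, 0)ᵀ

Let N = A − (-2)·I. We want v_3 with N^3 v_3 = 0 but N^2 v_3 ≠ 0; then v_{j-1} := N · v_j for j = 3, …, 2.

Pick v_3 = (1, 0, 0, 0, 0)ᵀ.
Then v_2 = N · v_3 = (2, -1, 0, 0, 2)ᵀ.
Then v_1 = N · v_2 = (-1, 0, 0, 0, -1)ᵀ.

Sanity check: (A − (-2)·I) v_1 = (0, 0, 0, 0, 0)ᵀ = 0. ✓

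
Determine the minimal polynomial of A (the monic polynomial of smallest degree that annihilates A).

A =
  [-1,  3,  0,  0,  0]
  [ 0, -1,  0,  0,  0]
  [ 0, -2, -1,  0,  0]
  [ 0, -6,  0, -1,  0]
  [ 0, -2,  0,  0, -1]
x^2 + 2*x + 1

The characteristic polynomial is χ_A(x) = (x + 1)^5, so the eigenvalues are known. The minimal polynomial is
  m_A(x) = Π_λ (x − λ)^{k_λ}
where k_λ is the size of the *largest* Jordan block for λ (equivalently, the smallest k with (A − λI)^k v = 0 for every generalised eigenvector v of λ).

  λ = -1: largest Jordan block has size 2, contributing (x + 1)^2

So m_A(x) = (x + 1)^2 = x^2 + 2*x + 1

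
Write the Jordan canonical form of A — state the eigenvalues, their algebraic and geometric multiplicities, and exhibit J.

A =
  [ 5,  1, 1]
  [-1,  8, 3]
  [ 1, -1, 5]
J_3(6)

The characteristic polynomial is
  det(x·I − A) = x^3 - 18*x^2 + 108*x - 216 = (x - 6)^3

Eigenvalues and multiplicities (the geometric multiplicity of λ is n − rank(A − λI), which equals the number of Jordan blocks for λ):
  λ = 6: algebraic multiplicity = 3, geometric multiplicity = 1

Determining the block sizes for each eigenvalue:
  λ = 6: one block (gm = 1), so the single block has size am = 3 → block sizes [3]

Assembling the blocks gives a Jordan form
J =
  [6, 1, 0]
  [0, 6, 1]
  [0, 0, 6]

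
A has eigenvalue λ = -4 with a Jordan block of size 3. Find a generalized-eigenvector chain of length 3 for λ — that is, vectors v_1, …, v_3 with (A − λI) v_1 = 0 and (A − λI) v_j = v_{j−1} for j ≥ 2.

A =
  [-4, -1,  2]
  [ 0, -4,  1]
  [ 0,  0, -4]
A Jordan chain for λ = -4 of length 3:
v_1 = (-1, 0, 0)ᵀ
v_2 = (2, 1, 0)ᵀ
v_3 = (0, 0, 1)ᵀ

Let N = A − (-4)·I. We want v_3 with N^3 v_3 = 0 but N^2 v_3 ≠ 0; then v_{j-1} := N · v_j for j = 3, …, 2.

Pick v_3 = (0, 0, 1)ᵀ.
Then v_2 = N · v_3 = (2, 1, 0)ᵀ.
Then v_1 = N · v_2 = (-1, 0, 0)ᵀ.

Sanity check: (A − (-4)·I) v_1 = (0, 0, 0)ᵀ = 0. ✓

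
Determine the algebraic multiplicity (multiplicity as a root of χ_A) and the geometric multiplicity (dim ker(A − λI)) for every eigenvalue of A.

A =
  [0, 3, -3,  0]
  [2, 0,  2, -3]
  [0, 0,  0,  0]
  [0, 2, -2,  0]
λ = 0: alg = 4, geom = 2

Step 1 — factor the characteristic polynomial to read off the algebraic multiplicities:
  χ_A(x) = x^4

Step 2 — compute geometric multiplicities via the rank-nullity identity g(λ) = n − rank(A − λI):
  rank(A − (0)·I) = 2, so dim ker(A − (0)·I) = n − 2 = 2

Summary:
  λ = 0: algebraic multiplicity = 4, geometric multiplicity = 2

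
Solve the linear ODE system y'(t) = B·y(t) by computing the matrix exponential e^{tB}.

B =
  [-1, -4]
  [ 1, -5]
e^{tB} =
  [2*t*exp(-3*t) + exp(-3*t), -4*t*exp(-3*t)]
  [t*exp(-3*t), -2*t*exp(-3*t) + exp(-3*t)]

Strategy: write B = P · J · P⁻¹ where J is a Jordan canonical form, so e^{tB} = P · e^{tJ} · P⁻¹, and e^{tJ} can be computed block-by-block.

B has Jordan form
J =
  [-3,  1]
  [ 0, -3]
(up to reordering of blocks).

Per-block formulas:
  For a 2×2 Jordan block J_2(-3): exp(t · J_2(-3)) = e^(-3t)·(I + t·N), where N is the 2×2 nilpotent shift.

After assembling e^{tJ} and conjugating by P, we get:

e^{tB} =
  [2*t*exp(-3*t) + exp(-3*t), -4*t*exp(-3*t)]
  [t*exp(-3*t), -2*t*exp(-3*t) + exp(-3*t)]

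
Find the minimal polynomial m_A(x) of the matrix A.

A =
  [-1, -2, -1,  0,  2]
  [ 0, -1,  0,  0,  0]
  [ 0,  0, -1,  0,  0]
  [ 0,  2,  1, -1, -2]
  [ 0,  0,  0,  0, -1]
x^2 + 2*x + 1

The characteristic polynomial is χ_A(x) = (x + 1)^5, so the eigenvalues are known. The minimal polynomial is
  m_A(x) = Π_λ (x − λ)^{k_λ}
where k_λ is the size of the *largest* Jordan block for λ (equivalently, the smallest k with (A − λI)^k v = 0 for every generalised eigenvector v of λ).

  λ = -1: largest Jordan block has size 2, contributing (x + 1)^2

So m_A(x) = (x + 1)^2 = x^2 + 2*x + 1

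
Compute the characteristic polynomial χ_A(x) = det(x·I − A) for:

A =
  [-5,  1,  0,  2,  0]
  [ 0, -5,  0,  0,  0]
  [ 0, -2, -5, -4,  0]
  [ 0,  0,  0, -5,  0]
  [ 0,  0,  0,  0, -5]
x^5 + 25*x^4 + 250*x^3 + 1250*x^2 + 3125*x + 3125

Expanding det(x·I − A) (e.g. by cofactor expansion or by noting that A is similar to its Jordan form J, which has the same characteristic polynomial as A) gives
  χ_A(x) = x^5 + 25*x^4 + 250*x^3 + 1250*x^2 + 3125*x + 3125
which factors as (x + 5)^5. The eigenvalues (with algebraic multiplicities) are λ = -5 with multiplicity 5.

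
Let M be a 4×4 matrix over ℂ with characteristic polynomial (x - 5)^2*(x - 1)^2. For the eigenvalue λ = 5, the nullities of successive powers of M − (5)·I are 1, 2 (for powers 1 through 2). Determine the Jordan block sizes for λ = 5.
Block sizes for λ = 5: [2]

From the dimensions of kernels of powers, the number of Jordan blocks of size at least j is d_j − d_{j−1} where d_j = dim ker(N^j) (with d_0 = 0). Computing the differences gives [1, 1].
The number of blocks of size exactly k is (#blocks of size ≥ k) − (#blocks of size ≥ k + 1), so the partition is: 1 block(s) of size 2.
In nonincreasing order the block sizes are [2].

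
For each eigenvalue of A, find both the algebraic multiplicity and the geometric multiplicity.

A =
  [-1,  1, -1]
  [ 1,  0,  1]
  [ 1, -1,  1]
λ = 0: alg = 3, geom = 1

Step 1 — factor the characteristic polynomial to read off the algebraic multiplicities:
  χ_A(x) = x^3

Step 2 — compute geometric multiplicities via the rank-nullity identity g(λ) = n − rank(A − λI):
  rank(A − (0)·I) = 2, so dim ker(A − (0)·I) = n − 2 = 1

Summary:
  λ = 0: algebraic multiplicity = 3, geometric multiplicity = 1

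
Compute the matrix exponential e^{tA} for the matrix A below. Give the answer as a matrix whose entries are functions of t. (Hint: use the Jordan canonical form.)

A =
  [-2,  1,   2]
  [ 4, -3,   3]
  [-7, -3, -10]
e^{tA} =
  [-t^2*exp(-5*t)/2 + 3*t*exp(-5*t) + exp(-5*t), -t^2*exp(-5*t)/2 + t*exp(-5*t), -t^2*exp(-5*t)/2 + 2*t*exp(-5*t)]
  [-t^2*exp(-5*t)/2 + 4*t*exp(-5*t), -t^2*exp(-5*t)/2 + 2*t*exp(-5*t) + exp(-5*t), -t^2*exp(-5*t)/2 + 3*t*exp(-5*t)]
  [t^2*exp(-5*t) - 7*t*exp(-5*t), t^2*exp(-5*t) - 3*t*exp(-5*t), t^2*exp(-5*t) - 5*t*exp(-5*t) + exp(-5*t)]

Strategy: write A = P · J · P⁻¹ where J is a Jordan canonical form, so e^{tA} = P · e^{tJ} · P⁻¹, and e^{tJ} can be computed block-by-block.

A has Jordan form
J =
  [-5,  1,  0]
  [ 0, -5,  1]
  [ 0,  0, -5]
(up to reordering of blocks).

Per-block formulas:
  For a 3×3 Jordan block J_3(-5): exp(t · J_3(-5)) = e^(-5t)·(I + t·N + (t^2/2)·N^2), where N is the 3×3 nilpotent shift.

After assembling e^{tJ} and conjugating by P, we get:

e^{tA} =
  [-t^2*exp(-5*t)/2 + 3*t*exp(-5*t) + exp(-5*t), -t^2*exp(-5*t)/2 + t*exp(-5*t), -t^2*exp(-5*t)/2 + 2*t*exp(-5*t)]
  [-t^2*exp(-5*t)/2 + 4*t*exp(-5*t), -t^2*exp(-5*t)/2 + 2*t*exp(-5*t) + exp(-5*t), -t^2*exp(-5*t)/2 + 3*t*exp(-5*t)]
  [t^2*exp(-5*t) - 7*t*exp(-5*t), t^2*exp(-5*t) - 3*t*exp(-5*t), t^2*exp(-5*t) - 5*t*exp(-5*t) + exp(-5*t)]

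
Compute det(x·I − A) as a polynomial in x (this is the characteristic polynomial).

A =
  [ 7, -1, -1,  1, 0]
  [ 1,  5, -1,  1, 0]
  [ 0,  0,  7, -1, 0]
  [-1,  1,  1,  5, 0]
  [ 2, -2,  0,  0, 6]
x^5 - 30*x^4 + 360*x^3 - 2160*x^2 + 6480*x - 7776

Expanding det(x·I − A) (e.g. by cofactor expansion or by noting that A is similar to its Jordan form J, which has the same characteristic polynomial as A) gives
  χ_A(x) = x^5 - 30*x^4 + 360*x^3 - 2160*x^2 + 6480*x - 7776
which factors as (x - 6)^5. The eigenvalues (with algebraic multiplicities) are λ = 6 with multiplicity 5.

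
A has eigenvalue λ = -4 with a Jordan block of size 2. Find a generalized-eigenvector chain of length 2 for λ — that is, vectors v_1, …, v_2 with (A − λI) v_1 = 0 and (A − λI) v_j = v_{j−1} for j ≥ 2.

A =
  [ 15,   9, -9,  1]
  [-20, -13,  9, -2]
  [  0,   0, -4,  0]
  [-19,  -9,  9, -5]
A Jordan chain for λ = -4 of length 2:
v_1 = (1, -2, 0, -1)ᵀ
v_2 = (1, -2, 0, 0)ᵀ

Let N = A − (-4)·I. We want v_2 with N^2 v_2 = 0 but N^1 v_2 ≠ 0; then v_{j-1} := N · v_j for j = 2, …, 2.

Pick v_2 = (1, -2, 0, 0)ᵀ.
Then v_1 = N · v_2 = (1, -2, 0, -1)ᵀ.

Sanity check: (A − (-4)·I) v_1 = (0, 0, 0, 0)ᵀ = 0. ✓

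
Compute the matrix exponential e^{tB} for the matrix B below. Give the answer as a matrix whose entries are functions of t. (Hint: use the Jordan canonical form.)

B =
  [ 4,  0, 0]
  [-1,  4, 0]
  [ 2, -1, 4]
e^{tB} =
  [exp(4*t), 0, 0]
  [-t*exp(4*t), exp(4*t), 0]
  [t^2*exp(4*t)/2 + 2*t*exp(4*t), -t*exp(4*t), exp(4*t)]

Strategy: write B = P · J · P⁻¹ where J is a Jordan canonical form, so e^{tB} = P · e^{tJ} · P⁻¹, and e^{tJ} can be computed block-by-block.

B has Jordan form
J =
  [4, 1, 0]
  [0, 4, 1]
  [0, 0, 4]
(up to reordering of blocks).

Per-block formulas:
  For a 3×3 Jordan block J_3(4): exp(t · J_3(4)) = e^(4t)·(I + t·N + (t^2/2)·N^2), where N is the 3×3 nilpotent shift.

After assembling e^{tJ} and conjugating by P, we get:

e^{tB} =
  [exp(4*t), 0, 0]
  [-t*exp(4*t), exp(4*t), 0]
  [t^2*exp(4*t)/2 + 2*t*exp(4*t), -t*exp(4*t), exp(4*t)]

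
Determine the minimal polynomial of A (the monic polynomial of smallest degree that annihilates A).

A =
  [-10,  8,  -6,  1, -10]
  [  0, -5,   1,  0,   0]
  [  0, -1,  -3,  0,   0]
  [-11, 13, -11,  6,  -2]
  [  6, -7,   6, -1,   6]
x^5 + 6*x^4 - 15*x^3 - 116*x^2 + 48*x + 576

The characteristic polynomial is χ_A(x) = (x - 3)^2*(x + 4)^3, so the eigenvalues are known. The minimal polynomial is
  m_A(x) = Π_λ (x − λ)^{k_λ}
where k_λ is the size of the *largest* Jordan block for λ (equivalently, the smallest k with (A − λI)^k v = 0 for every generalised eigenvector v of λ).

  λ = -4: largest Jordan block has size 3, contributing (x + 4)^3
  λ = 3: largest Jordan block has size 2, contributing (x − 3)^2

So m_A(x) = (x - 3)^2*(x + 4)^3 = x^5 + 6*x^4 - 15*x^3 - 116*x^2 + 48*x + 576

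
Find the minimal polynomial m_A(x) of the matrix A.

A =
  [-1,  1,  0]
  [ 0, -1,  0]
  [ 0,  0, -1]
x^2 + 2*x + 1

The characteristic polynomial is χ_A(x) = (x + 1)^3, so the eigenvalues are known. The minimal polynomial is
  m_A(x) = Π_λ (x − λ)^{k_λ}
where k_λ is the size of the *largest* Jordan block for λ (equivalently, the smallest k with (A − λI)^k v = 0 for every generalised eigenvector v of λ).

  λ = -1: largest Jordan block has size 2, contributing (x + 1)^2

So m_A(x) = (x + 1)^2 = x^2 + 2*x + 1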